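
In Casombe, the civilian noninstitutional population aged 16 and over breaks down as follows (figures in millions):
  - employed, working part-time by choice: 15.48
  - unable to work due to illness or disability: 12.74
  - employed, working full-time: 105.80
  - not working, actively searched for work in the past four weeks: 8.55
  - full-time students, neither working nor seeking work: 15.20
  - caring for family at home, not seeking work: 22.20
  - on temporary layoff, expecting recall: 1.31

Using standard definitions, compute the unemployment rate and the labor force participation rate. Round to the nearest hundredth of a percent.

Employed = 15.48 + 105.80 = 121.28 million.
Unemployed = 8.55 + 1.31 = 9.86 million (jobless and actively searching, or on temporary layoff).
Labor force = 121.28 + 9.86 = 131.14 million.
Not in labor force = 12.74 + 15.20 + 22.20 = 50.14 million (those not working and not actively searching are outside the labor force).
Civilian working-age population = 131.14 + 50.14 = 181.28 million.
Unemployment rate = 9.86 / 131.14 = 7.52%.
Labor force participation rate = 131.14 / 181.28 = 72.34%.

Unemployment rate ≈ 7.52%; labor force participation rate ≈ 72.34%.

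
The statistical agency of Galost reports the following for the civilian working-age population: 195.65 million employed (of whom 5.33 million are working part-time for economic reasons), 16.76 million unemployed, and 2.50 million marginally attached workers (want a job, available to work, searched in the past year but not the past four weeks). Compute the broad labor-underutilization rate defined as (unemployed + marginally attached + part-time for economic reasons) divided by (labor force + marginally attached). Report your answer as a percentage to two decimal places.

Labor force = 195.65 + 16.76 = 212.41 million.
Numerator = 16.76 + 2.50 + 5.33 = 24.59 million.
Denominator = 212.41 + 2.50 = 214.91 million.
Broad rate = 24.59 / 214.91 = 11.44%.

Broad underutilization rate ≈ 11.44%.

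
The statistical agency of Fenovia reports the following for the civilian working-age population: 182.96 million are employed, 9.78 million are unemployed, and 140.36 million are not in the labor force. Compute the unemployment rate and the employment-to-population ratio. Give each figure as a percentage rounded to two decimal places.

Unemployment rate ≈ 5.07%; employment-population ratio ≈ 54.93%.

Labor force = employed + unemployed = 182.96 + 9.78 = 192.74 million.
Working-age population = 192.74 + 140.36 = 333.10 million.
Unemployment rate = 9.78 / 192.74 = 5.07%.
Employment-population ratio = 182.96 / 333.10 = 54.93%.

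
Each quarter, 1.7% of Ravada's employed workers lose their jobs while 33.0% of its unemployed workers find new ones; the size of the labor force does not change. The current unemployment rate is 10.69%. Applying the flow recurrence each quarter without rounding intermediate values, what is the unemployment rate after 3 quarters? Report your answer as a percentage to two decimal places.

With a fixed labor force, u_{t+1} = u_t + s·(1−u_t) − f·u_t = u_t·(1−s−f) + s.
Here 1−s−f = 0.653 and s = 0.017.
u_1 = 0.106900 × 0.653 + 0.017 = 0.086806.
u_2 = 0.086806 × 0.653 + 0.017 = 0.073684.
u_3 = 0.073684 × 0.653 + 0.017 = 0.065116.

Unemployment rate after three quarters ≈ 6.51%.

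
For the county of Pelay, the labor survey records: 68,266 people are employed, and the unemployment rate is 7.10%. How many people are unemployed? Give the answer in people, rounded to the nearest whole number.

Let U be the number unemployed. The labor force is E + U, and U/(E+U) = 0.0710.
So U = 0.0710 × 68,266 / (1 − 0.0710) = 4846.89 / 0.9290 ≈ 5,217.

About 5,217 are unemployed.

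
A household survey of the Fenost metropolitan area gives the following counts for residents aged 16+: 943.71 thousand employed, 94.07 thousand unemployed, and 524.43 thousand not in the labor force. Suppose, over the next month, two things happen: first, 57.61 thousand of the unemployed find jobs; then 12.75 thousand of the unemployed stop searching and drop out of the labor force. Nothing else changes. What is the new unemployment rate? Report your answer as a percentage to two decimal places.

New unemployment rate ≈ 2.31%.

Initially, labor force = 943.71 + 94.07 = 1,037.78 thousand, so u = 94.07/1,037.78 = 9.06%.
After the first change, unemployed falls and employed rises by 57.61; labor force unchanged → E = 1,001.32, U = 36.46, labor force = 1,037.78 thousand.
After the second change, unemployed and labor force both fall by 12.75 → E = 1,001.32, U = 23.71, labor force = 1,025.03 thousand.
New unemployment rate = 23.71 / 1,025.03 = 2.31%.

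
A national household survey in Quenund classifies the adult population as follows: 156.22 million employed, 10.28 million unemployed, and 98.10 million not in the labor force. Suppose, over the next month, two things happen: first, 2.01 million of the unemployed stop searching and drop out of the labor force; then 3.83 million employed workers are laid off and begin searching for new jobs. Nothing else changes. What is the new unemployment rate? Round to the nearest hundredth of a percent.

Initially, labor force = 156.22 + 10.28 = 166.50 million, so u = 10.28/166.50 = 6.17%.
After the first change, unemployed and labor force both fall by 2.01 → E = 156.22, U = 8.27, labor force = 164.49 million.
After the second change, employed falls and unemployed rises by 3.83; labor force unchanged → E = 152.39, U = 12.10, labor force = 164.49 million.
New unemployment rate = 12.10 / 164.49 = 7.36%.

New unemployment rate ≈ 7.36%.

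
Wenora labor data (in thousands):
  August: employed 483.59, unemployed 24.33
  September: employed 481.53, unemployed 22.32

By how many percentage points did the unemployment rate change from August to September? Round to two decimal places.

August: labor force = 483.59 + 24.33 = 507.92; u = 24.33/507.92 = 4.79%.
September: labor force = 481.53 + 22.32 = 503.85; u = 22.32/503.85 = 4.43%.
Change = 4.43% − 4.79% = −0.36 pp.

The unemployment rate changed by −0.36 percentage points.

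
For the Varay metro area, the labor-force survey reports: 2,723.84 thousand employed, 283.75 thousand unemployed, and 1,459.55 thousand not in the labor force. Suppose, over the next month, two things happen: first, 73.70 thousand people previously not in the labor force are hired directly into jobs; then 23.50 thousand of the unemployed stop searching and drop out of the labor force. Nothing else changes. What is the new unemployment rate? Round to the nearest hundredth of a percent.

Initially, labor force = 2,723.84 + 283.75 = 3,007.59 thousand, so u = 283.75/3,007.59 = 9.43%.
After the first change, employed and labor force both rise by 73.70; unemployed unchanged → E = 2,797.54, U = 283.75, labor force = 3,081.29 thousand.
After the second change, unemployed and labor force both fall by 23.50 → E = 2,797.54, U = 260.25, labor force = 3,057.79 thousand.
New unemployment rate = 260.25 / 3,057.79 = 8.51%.

New unemployment rate ≈ 8.51%.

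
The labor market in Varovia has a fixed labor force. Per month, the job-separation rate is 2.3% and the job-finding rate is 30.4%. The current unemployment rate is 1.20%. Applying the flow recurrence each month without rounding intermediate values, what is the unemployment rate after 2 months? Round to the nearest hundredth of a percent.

Unemployment rate after two months ≈ 4.39%.

With a fixed labor force, u_{t+1} = u_t + s·(1−u_t) − f·u_t = u_t·(1−s−f) + s.
Here 1−s−f = 0.673 and s = 0.023.
u_1 = 0.012000 × 0.673 + 0.023 = 0.031076.
u_2 = 0.031076 × 0.673 + 0.023 = 0.043914.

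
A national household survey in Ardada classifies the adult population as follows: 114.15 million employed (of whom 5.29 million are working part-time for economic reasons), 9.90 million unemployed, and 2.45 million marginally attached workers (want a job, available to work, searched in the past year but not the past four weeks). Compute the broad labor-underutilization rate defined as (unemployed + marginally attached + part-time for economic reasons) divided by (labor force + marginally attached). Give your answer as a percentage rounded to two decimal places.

Broad underutilization rate ≈ 13.94%.

Labor force = 114.15 + 9.90 = 124.05 million.
Numerator = 9.90 + 2.45 + 5.29 = 17.64 million.
Denominator = 124.05 + 2.45 = 126.50 million.
Broad rate = 17.64 / 126.50 = 13.94%.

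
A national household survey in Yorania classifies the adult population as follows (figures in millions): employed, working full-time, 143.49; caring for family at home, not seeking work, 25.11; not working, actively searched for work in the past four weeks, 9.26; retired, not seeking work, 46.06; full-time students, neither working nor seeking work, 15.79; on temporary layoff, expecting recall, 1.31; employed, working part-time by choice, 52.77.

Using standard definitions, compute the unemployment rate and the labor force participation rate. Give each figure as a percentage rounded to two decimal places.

Unemployment rate ≈ 5.11%; labor force participation rate ≈ 70.40%.

Employed = 143.49 + 52.77 = 196.26 million.
Unemployed = 9.26 + 1.31 = 10.57 million (jobless and actively searching, or on temporary layoff).
Labor force = 196.26 + 10.57 = 206.83 million.
Not in labor force = 25.11 + 46.06 + 15.79 = 86.96 million (those not working and not actively searching are outside the labor force).
Civilian working-age population = 206.83 + 86.96 = 293.79 million.
Unemployment rate = 10.57 / 206.83 = 5.11%.
Labor force participation rate = 206.83 / 293.79 = 70.40%.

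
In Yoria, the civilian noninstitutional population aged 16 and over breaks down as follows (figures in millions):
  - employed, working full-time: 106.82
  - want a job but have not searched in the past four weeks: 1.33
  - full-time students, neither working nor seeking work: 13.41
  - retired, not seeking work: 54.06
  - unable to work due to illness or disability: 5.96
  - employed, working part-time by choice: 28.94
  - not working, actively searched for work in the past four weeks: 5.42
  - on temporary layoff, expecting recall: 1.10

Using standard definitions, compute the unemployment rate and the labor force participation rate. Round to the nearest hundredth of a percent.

Unemployment rate ≈ 4.58%; labor force participation rate ≈ 65.55%.

Employed = 106.82 + 28.94 = 135.76 million.
Unemployed = 5.42 + 1.10 = 6.52 million (jobless and actively searching, or on temporary layoff).
Labor force = 135.76 + 6.52 = 142.28 million.
Not in labor force = 1.33 + 13.41 + 54.06 + 5.96 = 74.76 million (those not working and not actively searching are outside the labor force — including those who want a job but have given up searching).
Civilian working-age population = 142.28 + 74.76 = 217.04 million.
Unemployment rate = 6.52 / 142.28 = 4.58%.
Labor force participation rate = 142.28 / 217.04 = 65.55%.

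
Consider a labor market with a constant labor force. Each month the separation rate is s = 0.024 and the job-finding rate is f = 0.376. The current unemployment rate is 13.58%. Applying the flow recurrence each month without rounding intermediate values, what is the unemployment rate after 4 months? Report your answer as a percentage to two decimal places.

With a fixed labor force, u_{t+1} = u_t + s·(1−u_t) − f·u_t = u_t·(1−s−f) + s.
Here 1−s−f = 0.600 and s = 0.024.
u_1 = 0.135800 × 0.600 + 0.024 = 0.105480.
u_2 = 0.105480 × 0.600 + 0.024 = 0.087288.
u_3 = 0.087288 × 0.600 + 0.024 = 0.076373.
u_4 = 0.076373 × 0.600 + 0.024 = 0.069824.

Unemployment rate after four months ≈ 6.98%.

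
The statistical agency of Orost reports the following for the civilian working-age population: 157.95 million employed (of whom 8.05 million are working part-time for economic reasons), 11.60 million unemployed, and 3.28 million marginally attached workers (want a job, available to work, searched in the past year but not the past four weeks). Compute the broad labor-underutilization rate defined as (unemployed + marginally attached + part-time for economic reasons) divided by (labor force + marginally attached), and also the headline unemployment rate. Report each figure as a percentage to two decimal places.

Broad underutilization rate ≈ 13.27%; headline unemployment rate ≈ 6.84%.

Labor force = 157.95 + 11.60 = 169.55 million.
Numerator = 11.60 + 3.28 + 8.05 = 22.93 million.
Denominator = 169.55 + 3.28 = 172.83 million.
Broad rate = 22.93 / 172.83 = 13.27%.
Headline unemployment rate = 11.60 / 169.55 = 6.84%.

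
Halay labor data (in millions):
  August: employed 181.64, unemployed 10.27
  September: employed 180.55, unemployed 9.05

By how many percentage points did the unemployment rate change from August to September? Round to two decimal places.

August: labor force = 181.64 + 10.27 = 191.91; u = 10.27/191.91 = 5.35%.
September: labor force = 180.55 + 9.05 = 189.60; u = 9.05/189.60 = 4.77%.
Change = 4.77% − 5.35% = −0.58 pp.

The unemployment rate changed by −0.58 percentage points.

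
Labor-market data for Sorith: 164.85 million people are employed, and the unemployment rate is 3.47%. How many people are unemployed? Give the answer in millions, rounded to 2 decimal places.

Let U be the number unemployed. The labor force is E + U, and U/(E+U) = 0.0347.
So U = 0.0347 × 164.85 / (1 − 0.0347) = 5.7203 / 0.9653 ≈ 5.93 million.

About 5.93 million are unemployed.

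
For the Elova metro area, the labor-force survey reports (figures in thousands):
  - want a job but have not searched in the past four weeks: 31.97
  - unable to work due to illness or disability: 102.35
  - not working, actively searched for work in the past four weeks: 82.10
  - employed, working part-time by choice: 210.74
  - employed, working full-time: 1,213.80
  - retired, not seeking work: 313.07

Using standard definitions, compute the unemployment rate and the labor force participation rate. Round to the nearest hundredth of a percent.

Unemployment rate ≈ 5.45%; labor force participation rate ≈ 77.10%.

Employed = 210.74 + 1,213.80 = 1,424.54 thousand.
Unemployed = 82.10 thousand.
Labor force = 1,424.54 + 82.10 = 1,506.64 thousand.
Not in labor force = 31.97 + 102.35 + 313.07 = 447.39 thousand (those not working and not actively searching are outside the labor force — including those who want a job but have given up searching).
Civilian working-age population = 1,506.64 + 447.39 = 1,954.03 thousand.
Unemployment rate = 82.10 / 1,506.64 = 5.45%.
Labor force participation rate = 1,506.64 / 1,954.03 = 77.10%.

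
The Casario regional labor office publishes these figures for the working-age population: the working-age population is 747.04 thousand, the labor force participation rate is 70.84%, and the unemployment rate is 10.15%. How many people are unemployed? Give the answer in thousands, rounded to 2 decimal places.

Labor force = 0.7084 × 747.04 = 529.20 thousand.
Unemployed = 0.1015 × 529.20 ≈ 53.71 thousand.

About 53.71 thousand are unemployed.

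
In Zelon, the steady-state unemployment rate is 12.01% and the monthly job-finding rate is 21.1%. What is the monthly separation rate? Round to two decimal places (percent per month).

From u* = s/(s+f): s = u·f/(1−u).
s = 0.1201 × 21.1 / (1 − 0.1201) = 2.5341 / 0.8799 ≈ 2.88% per month.

Separation rate ≈ 2.88% per month.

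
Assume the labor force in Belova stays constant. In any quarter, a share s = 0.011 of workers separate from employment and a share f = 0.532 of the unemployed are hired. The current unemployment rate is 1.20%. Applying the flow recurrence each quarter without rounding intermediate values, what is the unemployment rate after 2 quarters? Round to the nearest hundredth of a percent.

Unemployment rate after two quarters ≈ 1.85%.

With a fixed labor force, u_{t+1} = u_t + s·(1−u_t) − f·u_t = u_t·(1−s−f) + s.
Here 1−s−f = 0.457 and s = 0.011.
u_1 = 0.012000 × 0.457 + 0.011 = 0.016484.
u_2 = 0.016484 × 0.457 + 0.011 = 0.018533.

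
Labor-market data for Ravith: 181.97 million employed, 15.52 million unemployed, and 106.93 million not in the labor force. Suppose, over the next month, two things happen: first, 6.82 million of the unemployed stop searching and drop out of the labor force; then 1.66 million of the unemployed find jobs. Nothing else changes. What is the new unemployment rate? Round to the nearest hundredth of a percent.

New unemployment rate ≈ 3.69%.

Initially, labor force = 181.97 + 15.52 = 197.49 million, so u = 15.52/197.49 = 7.86%.
After the first change, unemployed and labor force both fall by 6.82 → E = 181.97, U = 8.70, labor force = 190.67 million.
After the second change, unemployed falls and employed rises by 1.66; labor force unchanged → E = 183.63, U = 7.04, labor force = 190.67 million.
New unemployment rate = 7.04 / 190.67 = 3.69%.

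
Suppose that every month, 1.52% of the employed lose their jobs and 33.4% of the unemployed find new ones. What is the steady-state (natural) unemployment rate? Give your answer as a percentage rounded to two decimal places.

At steady state the flows balance: s·E = f·U, so U/(E+U) = s/(s+f).
u* = 1.52 / (1.52 + 33.4) = 1.52 / 34.92 = 4.35%.

Steady-state unemployment rate ≈ 4.35%.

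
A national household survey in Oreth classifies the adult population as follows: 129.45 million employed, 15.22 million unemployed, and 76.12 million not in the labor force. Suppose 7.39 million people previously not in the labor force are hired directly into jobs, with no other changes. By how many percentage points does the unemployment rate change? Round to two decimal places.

Initially, labor force = 129.45 + 15.22 = 144.67 million, so u = 15.22/144.67 = 10.52%.
After the change, employed and labor force both rise by 7.39; unemployed unchanged → E = 136.84, U = 15.22, labor force = 152.06 million.
New unemployment rate = 15.22 / 152.06 = 10.01%.
Change = 10.01% − 10.52% = −0.51 percentage points.

The unemployment rate changes by −0.51 percentage points.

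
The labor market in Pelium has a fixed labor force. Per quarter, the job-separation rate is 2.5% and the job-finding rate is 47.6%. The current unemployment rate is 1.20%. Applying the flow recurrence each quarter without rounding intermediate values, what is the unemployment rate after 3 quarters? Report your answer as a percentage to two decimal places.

Unemployment rate after three quarters ≈ 4.52%.

With a fixed labor force, u_{t+1} = u_t + s·(1−u_t) − f·u_t = u_t·(1−s−f) + s.
Here 1−s−f = 0.499 and s = 0.025.
u_1 = 0.012000 × 0.499 + 0.025 = 0.030988.
u_2 = 0.030988 × 0.499 + 0.025 = 0.040463.
u_3 = 0.040463 × 0.499 + 0.025 = 0.045191.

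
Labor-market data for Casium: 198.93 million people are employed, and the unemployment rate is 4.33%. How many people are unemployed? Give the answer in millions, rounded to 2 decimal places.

Let U be the number unemployed. The labor force is E + U, and U/(E+U) = 0.0433.
So U = 0.0433 × 198.93 / (1 − 0.0433) = 8.6137 / 0.9567 ≈ 9.00 million.

About 9.00 million are unemployed.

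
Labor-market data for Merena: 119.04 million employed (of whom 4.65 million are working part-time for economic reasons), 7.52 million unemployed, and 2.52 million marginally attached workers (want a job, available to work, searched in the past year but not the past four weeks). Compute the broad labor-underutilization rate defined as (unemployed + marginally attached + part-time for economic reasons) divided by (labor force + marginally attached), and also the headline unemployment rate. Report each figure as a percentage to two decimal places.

Labor force = 119.04 + 7.52 = 126.56 million.
Numerator = 7.52 + 2.52 + 4.65 = 14.69 million.
Denominator = 126.56 + 2.52 = 129.08 million.
Broad rate = 14.69 / 129.08 = 11.38%.
Headline unemployment rate = 7.52 / 126.56 = 5.94%.

Broad underutilization rate ≈ 11.38%; headline unemployment rate ≈ 5.94%.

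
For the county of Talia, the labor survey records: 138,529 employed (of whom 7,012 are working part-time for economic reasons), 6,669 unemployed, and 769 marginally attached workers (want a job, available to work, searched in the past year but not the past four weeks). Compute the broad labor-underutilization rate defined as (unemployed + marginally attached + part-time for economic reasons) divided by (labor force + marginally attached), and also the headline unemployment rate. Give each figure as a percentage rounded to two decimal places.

Broad underutilization rate ≈ 9.90%; headline unemployment rate ≈ 4.59%.

Labor force = 138,529 + 6,669 = 145,198.
Numerator = 6,669 + 769 + 7,012 = 14,450.
Denominator = 145,198 + 769 = 145,967.
Broad rate = 14,450 / 145,967 = 9.90%.
Headline unemployment rate = 6,669 / 145,198 = 4.59%.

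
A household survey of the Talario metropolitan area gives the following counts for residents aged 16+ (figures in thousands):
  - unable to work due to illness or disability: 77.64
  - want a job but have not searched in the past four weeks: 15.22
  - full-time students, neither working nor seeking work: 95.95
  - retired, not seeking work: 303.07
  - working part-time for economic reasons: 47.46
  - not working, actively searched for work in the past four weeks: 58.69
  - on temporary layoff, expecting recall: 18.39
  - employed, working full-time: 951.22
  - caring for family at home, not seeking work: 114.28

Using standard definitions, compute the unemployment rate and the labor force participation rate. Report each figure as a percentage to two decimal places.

Unemployment rate ≈ 7.17%; labor force participation rate ≈ 63.96%.

Employed = 47.46 + 951.22 = 998.68 thousand (anyone who worked, including part-time for economic reasons, counts as employed).
Unemployed = 58.69 + 18.39 = 77.08 thousand (jobless and actively searching, or on temporary layoff).
Labor force = 998.68 + 77.08 = 1,075.76 thousand.
Not in labor force = 77.64 + 15.22 + 95.95 + 303.07 + 114.28 = 606.16 thousand (those not working and not actively searching are outside the labor force — including those who want a job but have given up searching).
Civilian working-age population = 1,075.76 + 606.16 = 1,681.92 thousand.
Unemployment rate = 77.08 / 1,075.76 = 7.17%.
Labor force participation rate = 1,075.76 / 1,681.92 = 63.96%.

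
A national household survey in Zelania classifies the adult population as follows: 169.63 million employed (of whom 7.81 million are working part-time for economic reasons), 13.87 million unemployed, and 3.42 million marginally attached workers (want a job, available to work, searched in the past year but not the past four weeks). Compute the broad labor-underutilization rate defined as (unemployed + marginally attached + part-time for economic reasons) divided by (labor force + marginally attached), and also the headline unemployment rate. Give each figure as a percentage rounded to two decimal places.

Broad underutilization rate ≈ 13.43%; headline unemployment rate ≈ 7.56%.

Labor force = 169.63 + 13.87 = 183.50 million.
Numerator = 13.87 + 3.42 + 7.81 = 25.10 million.
Denominator = 183.50 + 3.42 = 186.92 million.
Broad rate = 25.10 / 186.92 = 13.43%.
Headline unemployment rate = 13.87 / 183.50 = 7.56%.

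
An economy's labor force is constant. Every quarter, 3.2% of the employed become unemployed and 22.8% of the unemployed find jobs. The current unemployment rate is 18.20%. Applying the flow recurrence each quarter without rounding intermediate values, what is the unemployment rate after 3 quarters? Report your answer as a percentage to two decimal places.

With a fixed labor force, u_{t+1} = u_t + s·(1−u_t) − f·u_t = u_t·(1−s−f) + s.
Here 1−s−f = 0.740 and s = 0.032.
u_1 = 0.182000 × 0.740 + 0.032 = 0.166680.
u_2 = 0.166680 × 0.740 + 0.032 = 0.155343.
u_3 = 0.155343 × 0.740 + 0.032 = 0.146954.

Unemployment rate after three quarters ≈ 14.70%.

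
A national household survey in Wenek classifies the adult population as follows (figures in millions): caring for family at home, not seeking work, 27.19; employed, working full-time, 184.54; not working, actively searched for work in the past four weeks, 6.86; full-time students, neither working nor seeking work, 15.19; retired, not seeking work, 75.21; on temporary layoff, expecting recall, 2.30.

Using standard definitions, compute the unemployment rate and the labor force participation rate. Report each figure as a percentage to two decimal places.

Unemployment rate ≈ 4.73%; labor force participation rate ≈ 62.22%.

Employed = 184.54 million.
Unemployed = 6.86 + 2.30 = 9.16 million (jobless and actively searching, or on temporary layoff).
Labor force = 184.54 + 9.16 = 193.70 million.
Not in labor force = 27.19 + 15.19 + 75.21 = 117.59 million (those not working and not actively searching are outside the labor force).
Civilian working-age population = 193.70 + 117.59 = 311.29 million.
Unemployment rate = 9.16 / 193.70 = 4.73%.
Labor force participation rate = 193.70 / 311.29 = 62.22%.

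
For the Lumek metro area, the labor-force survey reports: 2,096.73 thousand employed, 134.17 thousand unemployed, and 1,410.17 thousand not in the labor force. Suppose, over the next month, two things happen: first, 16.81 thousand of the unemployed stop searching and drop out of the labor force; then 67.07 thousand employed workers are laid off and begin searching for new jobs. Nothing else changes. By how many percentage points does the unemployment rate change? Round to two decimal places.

The unemployment rate changes by +2.32 percentage points.

Initially, labor force = 2,096.73 + 134.17 = 2,230.90 thousand, so u = 134.17/2,230.90 = 6.01%.
After the first change, unemployed and labor force both fall by 16.81 → E = 2,096.73, U = 117.36, labor force = 2,214.09 thousand.
After the second change, employed falls and unemployed rises by 67.07; labor force unchanged → E = 2,029.66, U = 184.43, labor force = 2,214.09 thousand.
New unemployment rate = 184.43 / 2,214.09 = 8.33%.
Change = 8.33% − 6.01% = +2.32 percentage points.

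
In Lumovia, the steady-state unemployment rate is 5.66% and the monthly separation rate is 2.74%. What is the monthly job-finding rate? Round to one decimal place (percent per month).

From u* = s/(s+f): f = s·(1−u)/u.
f = 2.74 × (1 − 0.0566) / 0.0566 = 2.5849 / 0.0566 ≈ 45.7% per month.

Job-finding rate ≈ 45.7% per month.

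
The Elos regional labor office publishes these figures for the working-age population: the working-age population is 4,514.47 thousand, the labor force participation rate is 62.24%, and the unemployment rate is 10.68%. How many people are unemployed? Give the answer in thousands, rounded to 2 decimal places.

Labor force = 0.6224 × 4,514.47 = 2,809.81 thousand.
Unemployed = 0.1068 × 2,809.81 ≈ 300.09 thousand.

About 300.09 thousand are unemployed.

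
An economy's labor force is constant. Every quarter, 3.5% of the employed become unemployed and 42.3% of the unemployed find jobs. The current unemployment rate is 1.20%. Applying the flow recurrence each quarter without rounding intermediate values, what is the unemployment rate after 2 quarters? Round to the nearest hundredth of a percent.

With a fixed labor force, u_{t+1} = u_t + s·(1−u_t) − f·u_t = u_t·(1−s−f) + s.
Here 1−s−f = 0.542 and s = 0.035.
u_1 = 0.012000 × 0.542 + 0.035 = 0.041504.
u_2 = 0.041504 × 0.542 + 0.035 = 0.057495.

Unemployment rate after two quarters ≈ 5.75%.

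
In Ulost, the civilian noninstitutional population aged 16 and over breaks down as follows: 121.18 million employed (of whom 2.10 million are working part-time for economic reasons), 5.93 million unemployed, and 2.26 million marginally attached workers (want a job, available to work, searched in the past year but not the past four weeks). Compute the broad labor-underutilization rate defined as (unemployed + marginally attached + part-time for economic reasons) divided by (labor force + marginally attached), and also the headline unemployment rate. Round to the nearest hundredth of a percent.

Broad underutilization rate ≈ 7.95%; headline unemployment rate ≈ 4.67%.

Labor force = 121.18 + 5.93 = 127.11 million.
Numerator = 5.93 + 2.26 + 2.10 = 10.29 million.
Denominator = 127.11 + 2.26 = 129.37 million.
Broad rate = 10.29 / 129.37 = 7.95%.
Headline unemployment rate = 5.93 / 127.11 = 4.67%.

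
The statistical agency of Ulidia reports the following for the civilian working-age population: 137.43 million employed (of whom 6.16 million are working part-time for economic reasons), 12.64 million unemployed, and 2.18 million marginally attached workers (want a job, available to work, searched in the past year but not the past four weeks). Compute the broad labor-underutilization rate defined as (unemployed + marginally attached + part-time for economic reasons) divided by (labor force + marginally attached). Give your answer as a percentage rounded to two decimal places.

Labor force = 137.43 + 12.64 = 150.07 million.
Numerator = 12.64 + 2.18 + 6.16 = 20.98 million.
Denominator = 150.07 + 2.18 = 152.25 million.
Broad rate = 20.98 / 152.25 = 13.78%.

Broad underutilization rate ≈ 13.78%.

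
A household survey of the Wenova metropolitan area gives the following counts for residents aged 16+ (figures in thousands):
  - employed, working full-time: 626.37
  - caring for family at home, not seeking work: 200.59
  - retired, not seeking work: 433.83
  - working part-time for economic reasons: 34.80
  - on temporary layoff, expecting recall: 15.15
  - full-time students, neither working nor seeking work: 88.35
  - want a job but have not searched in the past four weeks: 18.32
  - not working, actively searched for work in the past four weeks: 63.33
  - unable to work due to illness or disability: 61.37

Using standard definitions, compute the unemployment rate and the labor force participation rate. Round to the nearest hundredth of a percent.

Unemployment rate ≈ 10.61%; labor force participation rate ≈ 47.96%.

Employed = 626.37 + 34.80 = 661.17 thousand (anyone who worked, including part-time for economic reasons, counts as employed).
Unemployed = 15.15 + 63.33 = 78.48 thousand (jobless and actively searching, or on temporary layoff).
Labor force = 661.17 + 78.48 = 739.65 thousand.
Not in labor force = 200.59 + 433.83 + 88.35 + 18.32 + 61.37 = 802.46 thousand (those not working and not actively searching are outside the labor force — including those who want a job but have given up searching).
Civilian working-age population = 739.65 + 802.46 = 1,542.11 thousand.
Unemployment rate = 78.48 / 739.65 = 10.61%.
Labor force participation rate = 739.65 / 1,542.11 = 47.96%.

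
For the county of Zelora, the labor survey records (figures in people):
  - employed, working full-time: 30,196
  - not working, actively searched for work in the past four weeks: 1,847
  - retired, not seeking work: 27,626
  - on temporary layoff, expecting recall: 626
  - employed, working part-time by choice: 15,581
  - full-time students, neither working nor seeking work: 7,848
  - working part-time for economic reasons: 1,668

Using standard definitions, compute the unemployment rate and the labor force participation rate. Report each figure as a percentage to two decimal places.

Unemployment rate ≈ 4.95%; labor force participation rate ≈ 58.46%.

Employed = 30,196 + 15,581 + 1,668 = 47,445 (anyone who worked, including part-time for economic reasons, counts as employed).
Unemployed = 1,847 + 626 = 2,473 (jobless and actively searching, or on temporary layoff).
Labor force = 47,445 + 2,473 = 49,918.
Not in labor force = 27,626 + 7,848 = 35,474 (those not working and not actively searching are outside the labor force).
Civilian working-age population = 49,918 + 35,474 = 85,392.
Unemployment rate = 2,473 / 49,918 = 4.95%.
Labor force participation rate = 49,918 / 85,392 = 58.46%.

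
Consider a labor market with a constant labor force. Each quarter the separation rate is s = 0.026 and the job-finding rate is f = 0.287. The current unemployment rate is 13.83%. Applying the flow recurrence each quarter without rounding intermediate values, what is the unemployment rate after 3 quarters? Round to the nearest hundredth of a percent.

With a fixed labor force, u_{t+1} = u_t + s·(1−u_t) − f·u_t = u_t·(1−s−f) + s.
Here 1−s−f = 0.687 and s = 0.026.
u_1 = 0.138300 × 0.687 + 0.026 = 0.121012.
u_2 = 0.121012 × 0.687 + 0.026 = 0.109135.
u_3 = 0.109135 × 0.687 + 0.026 = 0.100976.

Unemployment rate after three quarters ≈ 10.10%.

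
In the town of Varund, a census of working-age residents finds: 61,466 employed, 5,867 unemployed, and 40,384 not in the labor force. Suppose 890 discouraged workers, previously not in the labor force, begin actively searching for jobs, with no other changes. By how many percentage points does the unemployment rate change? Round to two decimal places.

Initially, labor force = 61,466 + 5,867 = 67,333, so u = 5,867/67,333 = 8.71%.
After the change, unemployed and labor force both rise by 890 → E = 61,466, U = 6,757, labor force = 68,223.
New unemployment rate = 6,757 / 68,223 = 9.90%.
Change = 9.90% − 8.71% = +1.19 percentage points.

The unemployment rate changes by +1.19 percentage points.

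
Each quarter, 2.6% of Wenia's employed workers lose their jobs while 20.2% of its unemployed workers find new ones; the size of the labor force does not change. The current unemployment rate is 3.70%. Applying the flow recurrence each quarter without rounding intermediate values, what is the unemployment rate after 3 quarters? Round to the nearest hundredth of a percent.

Unemployment rate after three quarters ≈ 7.86%.

With a fixed labor force, u_{t+1} = u_t + s·(1−u_t) − f·u_t = u_t·(1−s−f) + s.
Here 1−s−f = 0.772 and s = 0.026.
u_1 = 0.037000 × 0.772 + 0.026 = 0.054564.
u_2 = 0.054564 × 0.772 + 0.026 = 0.068123.
u_3 = 0.068123 × 0.772 + 0.026 = 0.078591.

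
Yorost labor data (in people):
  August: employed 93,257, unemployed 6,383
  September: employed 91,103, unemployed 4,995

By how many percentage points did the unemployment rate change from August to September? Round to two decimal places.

August: labor force = 93,257 + 6,383 = 99,640; u = 6,383/99,640 = 6.41%.
September: labor force = 91,103 + 4,995 = 96,098; u = 4,995/96,098 = 5.20%.
Change = 5.20% − 6.41% = −1.21 pp.

The unemployment rate changed by −1.21 percentage points.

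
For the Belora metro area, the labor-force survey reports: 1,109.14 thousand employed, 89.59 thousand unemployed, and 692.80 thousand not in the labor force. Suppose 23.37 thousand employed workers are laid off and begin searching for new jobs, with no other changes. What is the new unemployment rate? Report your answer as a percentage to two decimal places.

Initially, labor force = 1,109.14 + 89.59 = 1,198.73 thousand, so u = 89.59/1,198.73 = 7.47%.
After the change, employed falls and unemployed rises by 23.37; labor force unchanged → E = 1,085.77, U = 112.96, labor force = 1,198.73 thousand.
New unemployment rate = 112.96 / 1,198.73 = 9.42%.

New unemployment rate ≈ 9.42%.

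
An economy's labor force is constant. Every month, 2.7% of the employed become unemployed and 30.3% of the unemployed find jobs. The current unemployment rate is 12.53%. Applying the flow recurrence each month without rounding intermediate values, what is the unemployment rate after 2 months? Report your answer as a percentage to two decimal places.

Unemployment rate after two months ≈ 10.13%.

With a fixed labor force, u_{t+1} = u_t + s·(1−u_t) − f·u_t = u_t·(1−s−f) + s.
Here 1−s−f = 0.670 and s = 0.027.
u_1 = 0.125300 × 0.670 + 0.027 = 0.110951.
u_2 = 0.110951 × 0.670 + 0.027 = 0.101337.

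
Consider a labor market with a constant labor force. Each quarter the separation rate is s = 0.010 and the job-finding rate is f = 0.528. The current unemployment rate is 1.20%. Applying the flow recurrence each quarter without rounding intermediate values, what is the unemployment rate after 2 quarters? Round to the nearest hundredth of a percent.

With a fixed labor force, u_{t+1} = u_t + s·(1−u_t) − f·u_t = u_t·(1−s−f) + s.
Here 1−s−f = 0.462 and s = 0.010.
u_1 = 0.012000 × 0.462 + 0.010 = 0.015544.
u_2 = 0.015544 × 0.462 + 0.010 = 0.017181.

Unemployment rate after two quarters ≈ 1.72%.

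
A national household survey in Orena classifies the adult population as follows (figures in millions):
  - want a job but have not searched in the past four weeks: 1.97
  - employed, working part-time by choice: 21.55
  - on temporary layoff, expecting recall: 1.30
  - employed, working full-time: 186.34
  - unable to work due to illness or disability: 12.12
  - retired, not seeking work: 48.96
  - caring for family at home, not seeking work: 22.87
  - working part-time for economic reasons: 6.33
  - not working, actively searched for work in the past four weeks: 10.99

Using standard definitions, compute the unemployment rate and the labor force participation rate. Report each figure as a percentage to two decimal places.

Unemployment rate ≈ 5.43%; labor force participation rate ≈ 72.50%.

Employed = 21.55 + 186.34 + 6.33 = 214.22 million (anyone who worked, including part-time for economic reasons, counts as employed).
Unemployed = 1.30 + 10.99 = 12.29 million (jobless and actively searching, or on temporary layoff).
Labor force = 214.22 + 12.29 = 226.51 million.
Not in labor force = 1.97 + 12.12 + 48.96 + 22.87 = 85.92 million (those not working and not actively searching are outside the labor force — including those who want a job but have given up searching).
Civilian working-age population = 226.51 + 85.92 = 312.43 million.
Unemployment rate = 12.29 / 226.51 = 5.43%.
Labor force participation rate = 226.51 / 312.43 = 72.50%.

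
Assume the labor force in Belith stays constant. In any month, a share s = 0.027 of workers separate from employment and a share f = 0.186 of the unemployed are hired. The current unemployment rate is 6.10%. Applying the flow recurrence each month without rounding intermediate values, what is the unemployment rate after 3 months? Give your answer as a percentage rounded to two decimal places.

With a fixed labor force, u_{t+1} = u_t + s·(1−u_t) − f·u_t = u_t·(1−s−f) + s.
Here 1−s−f = 0.787 and s = 0.027.
u_1 = 0.061000 × 0.787 + 0.027 = 0.075007.
u_2 = 0.075007 × 0.787 + 0.027 = 0.086031.
u_3 = 0.086031 × 0.787 + 0.027 = 0.094706.

Unemployment rate after three months ≈ 9.47%.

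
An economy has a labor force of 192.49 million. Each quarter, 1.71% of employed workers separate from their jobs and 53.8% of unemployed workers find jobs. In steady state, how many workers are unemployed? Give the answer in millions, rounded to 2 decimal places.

Steady-state unemployment rate u* = s/(s+f) = 1.71/(1.71+53.8) = 0.030805.
Unemployed = u* × labor force = 0.030805 × 192.49 ≈ 5.93 million.

About 5.93 million are unemployed in steady state.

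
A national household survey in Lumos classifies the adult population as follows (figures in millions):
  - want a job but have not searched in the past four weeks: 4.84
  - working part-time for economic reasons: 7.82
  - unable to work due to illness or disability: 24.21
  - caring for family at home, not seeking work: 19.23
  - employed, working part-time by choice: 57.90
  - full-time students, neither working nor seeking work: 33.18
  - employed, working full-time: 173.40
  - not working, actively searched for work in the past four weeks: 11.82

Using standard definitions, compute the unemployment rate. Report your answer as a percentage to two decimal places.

Unemployment rate ≈ 4.71%.

Employed = 7.82 + 57.90 + 173.40 = 239.12 million (anyone who worked, including part-time for economic reasons, counts as employed).
Unemployed = 11.82 million.
Labor force = 239.12 + 11.82 = 250.94 million.
Unemployment rate = 11.82 / 250.94 = 4.71%.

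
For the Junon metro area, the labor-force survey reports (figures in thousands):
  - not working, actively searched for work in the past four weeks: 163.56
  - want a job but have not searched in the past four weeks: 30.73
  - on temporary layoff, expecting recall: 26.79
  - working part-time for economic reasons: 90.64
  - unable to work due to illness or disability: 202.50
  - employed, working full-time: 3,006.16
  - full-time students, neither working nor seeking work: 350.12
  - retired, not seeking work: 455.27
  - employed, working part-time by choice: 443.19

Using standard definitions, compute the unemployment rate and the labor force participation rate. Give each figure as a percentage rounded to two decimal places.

Employed = 90.64 + 3,006.16 + 443.19 = 3,539.99 thousand (anyone who worked, including part-time for economic reasons, counts as employed).
Unemployed = 163.56 + 26.79 = 190.35 thousand (jobless and actively searching, or on temporary layoff).
Labor force = 3,539.99 + 190.35 = 3,730.34 thousand.
Not in labor force = 30.73 + 202.50 + 350.12 + 455.27 = 1,038.62 thousand (those not working and not actively searching are outside the labor force — including those who want a job but have given up searching).
Civilian working-age population = 3,730.34 + 1,038.62 = 4,768.96 thousand.
Unemployment rate = 190.35 / 3,730.34 = 5.10%.
Labor force participation rate = 3,730.34 / 4,768.96 = 78.22%.

Unemployment rate ≈ 5.10%; labor force participation rate ≈ 78.22%.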